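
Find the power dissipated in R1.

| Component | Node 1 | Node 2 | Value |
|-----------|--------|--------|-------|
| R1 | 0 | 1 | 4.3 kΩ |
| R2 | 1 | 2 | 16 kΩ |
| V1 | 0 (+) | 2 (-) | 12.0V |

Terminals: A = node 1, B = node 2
Nodal analysis, taking node 2 as the 0 V reference.
Source V1 fixes V_0 = 12 V.
KCL at each unknown node (sum of currents leaving = 0; resistances in Ω):
  Node 1: (V_1 - 12)/4300 + (V_1 - 0)/16000 = 0
Collecting terms: 0.0002951 × V_1 = 0.002791  =>  V_1 = 9.458 V
I_R1 = (V_0 - V_1)/R1 = (12 - 9.458)/4300 = 0.0005911 A
P_R1 = I_R1² × R1 = (0.0005911)² × 4300 = 0.001503 W

Final answer: 0.001503 W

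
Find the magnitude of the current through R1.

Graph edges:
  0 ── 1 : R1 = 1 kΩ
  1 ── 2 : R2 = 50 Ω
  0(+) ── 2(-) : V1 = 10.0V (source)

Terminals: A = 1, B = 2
Nodal analysis, taking node 2 as the 0 V reference.
Source V1 fixes V_0 = 10 V.
KCL at each unknown node (sum of currents leaving = 0; resistances in Ω):
  Node 1: (V_1 - 10)/1000 + (V_1 - 0)/50 = 0
Collecting terms: 0.021 × V_1 = 0.01  =>  V_1 = 0.4762 V
I_R1 = (V_0 - V_1)/R1 = (10 - 0.4762)/1000 = 0.009524 A
|I_R1| = 0.009524 A

Final answer: |I_R1| = 0.009524 A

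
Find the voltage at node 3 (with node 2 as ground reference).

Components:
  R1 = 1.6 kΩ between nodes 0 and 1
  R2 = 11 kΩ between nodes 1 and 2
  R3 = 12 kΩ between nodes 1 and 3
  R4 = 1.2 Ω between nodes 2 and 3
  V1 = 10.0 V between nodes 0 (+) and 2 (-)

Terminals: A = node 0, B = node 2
Nodal analysis, taking node 2 as the 0 V reference.
Source V1 fixes V_0 = 10 V.
KCL at each unknown node (sum of currents leaving = 0; resistances in Ω):
  Node 1: (V_1 - 10)/1600 + (V_1 - 0)/11000 + (V_1 - V_3)/12000 = 0
  Node 3: (V_3 - V_1)/12000 + (V_3 - 0)/1.2 = 0
Collecting terms (coefficients in siemens):
  0.0007992·V_1 - 0.00008333·V_3 = 0.00625
  0.8334·V_3 - 0.00008333·V_1 = 0
Determinant D = (0.0007992)(0.8334) - (-0.00008333)(-0.00008333) = 0.0006661
V_1 = [(0.00625)(0.8334) - (-0.00008333)(0)]/D = 7.82 V
V_3 = [(0.0007992)(0) - (0.00625)(-0.00008333)]/D = 0.0007819 V
The requested potential is V_3 = 0.0007819 V.

Final answer: V_3 = 0.0007819 V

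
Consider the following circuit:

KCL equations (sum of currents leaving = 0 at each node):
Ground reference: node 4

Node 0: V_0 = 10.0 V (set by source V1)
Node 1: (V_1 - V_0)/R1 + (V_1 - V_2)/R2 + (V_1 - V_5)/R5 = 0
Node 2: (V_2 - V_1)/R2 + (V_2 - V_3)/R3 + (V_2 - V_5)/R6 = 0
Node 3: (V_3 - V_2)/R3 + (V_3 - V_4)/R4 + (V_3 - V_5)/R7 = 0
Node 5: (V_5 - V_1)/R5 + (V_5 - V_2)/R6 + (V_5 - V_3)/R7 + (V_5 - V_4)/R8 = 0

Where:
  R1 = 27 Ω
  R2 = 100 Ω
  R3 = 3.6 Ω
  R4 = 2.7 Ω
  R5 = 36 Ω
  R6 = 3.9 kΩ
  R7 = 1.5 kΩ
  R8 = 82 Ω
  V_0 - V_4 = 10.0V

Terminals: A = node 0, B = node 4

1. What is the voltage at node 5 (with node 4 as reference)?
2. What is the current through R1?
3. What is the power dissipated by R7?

Nodal analysis, taking node 4 as the 0 V reference.
Source V1 fixes V_0 = 10 V.
KCL at each unknown node (sum of currents leaving = 0; resistances in Ω):
  Node 1: (V_1 - 10)/27 + (V_1 - V_2)/100 + (V_1 - V_5)/36 = 0
  Node 2: (V_2 - V_1)/100 + (V_2 - V_3)/3.6 + (V_2 - V_5)/3900 = 0
  Node 3: (V_3 - V_2)/3.6 + (V_3 - 0)/2.7 + (V_3 - V_5)/1500 = 0
  Node 5: (V_5 - V_1)/36 + (V_5 - V_2)/3900 + (V_5 - V_3)/1500 + (V_5 - 0)/82 = 0
Collecting terms (coefficients in siemens):
  0.07481·V_1 - 0.01·V_2 - 0.02778·V_5 = 0.3704
  0.288·V_2 - 0.01·V_1 - 0.2778·V_3 - 0.0002564·V_5 = 0
  0.6488·V_3 - 0.2778·V_2 - 0.0006667·V_5 = 0
  0.0409·V_5 - 0.02778·V_1 - 0.0002564·V_2 - 0.0006667·V_3 = 0
Solving these 4 simultaneous equations (Gaussian elimination) gives:
  V_1 = 6.696 V, V_2 = 0.4106 V, V_3 = 0.1805 V, V_5 = 4.554 V
Part 1:
  Read off the nodal solution: V_5 = 4.554 V
Part 2:
  I_R1 = (V_0 - V_1)/R1 = (10 - 6.696)/27 = 0.1224 A
  Magnitude: I_R1 = 0.1224 A
Part 3:
  I_R7 = (V_3 - V_5)/R7 = (0.1805 - 4.554)/1500 = -0.002916 A
  P_R7 = I_R7² × R7 = (-0.002916)² × 1500 = 0.01275 W

Final answers:
1. V_5 = 4.554 V
2. I_R1 = 0.1224 A
3. P_R7 = 0.01275 W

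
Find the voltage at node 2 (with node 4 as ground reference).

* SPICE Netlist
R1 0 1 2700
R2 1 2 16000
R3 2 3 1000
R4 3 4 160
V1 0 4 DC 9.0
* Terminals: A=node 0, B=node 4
Nodal analysis, taking node 4 as the 0 V reference.
Source V1 fixes V_0 = 9 V.
KCL at each unknown node (sum of currents leaving = 0; resistances in Ω):
  Node 1: (V_1 - 9)/2700 + (V_1 - V_2)/16000 = 0
  Node 2: (V_2 - V_1)/16000 + (V_2 - V_3)/1000 = 0
  Node 3: (V_3 - V_2)/1000 + (V_3 - 0)/160 = 0
Collecting terms (coefficients in siemens):
  0.0004329·V_1 - 0.0000625·V_2 = 0.003333
  0.001063·V_2 - 0.0000625·V_1 - 0.001·V_3 = 0
  0.00725·V_3 - 0.001·V_2 = 0
Solving these 3 simultaneous equations (Gaussian elimination) gives:
  V_1 = 7.776 V, V_2 = 0.5257 V, V_3 = 0.07251 V
The requested potential is V_2 = 0.5257 V.

Final answer: V_2 = 0.5257 V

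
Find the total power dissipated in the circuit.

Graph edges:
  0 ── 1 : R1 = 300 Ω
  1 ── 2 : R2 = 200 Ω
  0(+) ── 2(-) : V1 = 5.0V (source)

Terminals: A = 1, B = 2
Nodal analysis, taking node 2 as the 0 V reference.
Source V1 fixes V_0 = 5 V.
KCL at each unknown node (sum of currents leaving = 0; resistances in Ω):
  Node 1: (V_1 - 5)/300 + (V_1 - 0)/200 = 0
Collecting terms: 0.008333 × V_1 = 0.01667  =>  V_1 = 2 V
Power in each resistor, P = (ΔV)²/R:
  P_R1 = (5 - 2)²/300 = 0.03 W
  P_R2 = (2 - 0)²/200 = 0.02 W
P_total = P_R1 + P_R2 = 0.05 W

Final answer: 0.05 W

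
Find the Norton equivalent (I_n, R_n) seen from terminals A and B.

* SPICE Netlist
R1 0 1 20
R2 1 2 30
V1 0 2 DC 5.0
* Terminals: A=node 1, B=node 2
Find the Thévenin equivalent first; then I_n = V_th/R_th and R_n = R_th.
Step 1 — V_th is the open-circuit voltage V_A - V_B (nothing connected across the terminals).
Nodal analysis, taking node 2 as the 0 V reference.
Source V1 fixes V_0 = 5 V.
KCL at each unknown node (sum of currents leaving = 0; resistances in Ω):
  Node 1: (V_1 - 5)/20 + (V_1 - 0)/30 = 0
Collecting terms: 0.08333 × V_1 = 0.25  =>  V_1 = 3 V
V_th = V_1 - V_2 = 3 - 0 = 3 V
Step 2 — R_th: zero the source — replace V1 by a short circuit (node 2 merges into node 0) — and find the resistance seen between A (node 1) and B (node 0).
Reduce the network between node 1 (A) and node 0 (B) by series/parallel combination:
  Rp1 = R1 ‖ R2 (parallel, both between nodes 0 and 1) = 1/(1/20 + 1/30) = 12 Ω
R_th = 12 Ω
I_n = V_th/R_th = 3/12 = 0.25 A, and R_n = R_th = 12 Ω

Final answer: I_n = 0.25 A, R_n = 12 Ω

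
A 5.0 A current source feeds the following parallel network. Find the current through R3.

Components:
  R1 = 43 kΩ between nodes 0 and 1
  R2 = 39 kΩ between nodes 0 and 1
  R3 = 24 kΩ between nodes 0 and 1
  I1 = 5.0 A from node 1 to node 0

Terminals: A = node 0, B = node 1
All resistors sit directly between nodes 0 and 1, so they are in parallel and share one voltage V; the full source current 5 A splits among them.
1/R_par = 1/43000 + 1/39000 + 1/24000 = 0.00009056 S  =>  R_par = 11040 Ω
V = I × R_par = 5 × 11040 = 55210 V
I_R3 = V/R3 = 55210/24000 = 2.3 A

Final answer: 2.3 A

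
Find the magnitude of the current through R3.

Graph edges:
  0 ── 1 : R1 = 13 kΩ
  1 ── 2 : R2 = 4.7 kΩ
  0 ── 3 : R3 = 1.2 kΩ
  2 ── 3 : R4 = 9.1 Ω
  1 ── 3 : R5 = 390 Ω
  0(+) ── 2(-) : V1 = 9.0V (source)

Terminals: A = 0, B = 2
Nodal analysis, taking node 2 as the 0 V reference.
Source V1 fixes V_0 = 9 V.
KCL at each unknown node (sum of currents leaving = 0; resistances in Ω):
  Node 1: (V_1 - 9)/13000 + (V_1 - 0)/4700 + (V_1 - V_3)/390 = 0
  Node 3: (V_3 - 9)/1200 + (V_3 - 0)/9.1 + (V_3 - V_1)/390 = 0
Collecting terms (coefficients in siemens):
  0.002854·V_1 - 0.002564·V_3 = 0.0006923
  0.1133·V_3 - 0.002564·V_1 = 0.0075
Determinant D = (0.002854)(0.1133) - (-0.002564)(-0.002564) = 0.0003167
V_1 = [(0.0006923)(0.1133) - (-0.002564)(0.0075)]/D = 0.3083 V
V_3 = [(0.002854)(0.0075) - (0.0006923)(-0.002564)]/D = 0.07318 V
I_R3 = (V_0 - V_3)/R3 = (9 - 0.07318)/1200 = 0.007439 A
|I_R3| = 0.007439 A

Final answer: |I_R3| = 0.007439 A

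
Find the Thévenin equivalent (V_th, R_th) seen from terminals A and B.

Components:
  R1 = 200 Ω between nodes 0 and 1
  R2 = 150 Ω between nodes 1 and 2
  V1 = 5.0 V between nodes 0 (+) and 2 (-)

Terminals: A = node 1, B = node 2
Step 1 — V_th is the open-circuit voltage V_A - V_B (nothing connected across the terminals).
Nodal analysis, taking node 2 as the 0 V reference.
Source V1 fixes V_0 = 5 V.
KCL at each unknown node (sum of currents leaving = 0; resistances in Ω):
  Node 1: (V_1 - 5)/200 + (V_1 - 0)/150 = 0
Collecting terms: 0.01167 × V_1 = 0.025  =>  V_1 = 2.143 V
V_th = V_1 - V_2 = 2.143 - 0 = 2.143 V
Step 2 — R_th: zero the source — replace V1 by a short circuit (node 2 merges into node 0) — and find the resistance seen between A (node 1) and B (node 0).
Reduce the network between node 1 (A) and node 0 (B) by series/parallel combination:
  Rp1 = R1 ‖ R2 (parallel, both between nodes 0 and 1) = 1/(1/200 + 1/150) = 85.71 Ω
R_th = 85.71 Ω

Final answer: V_th = 2.143 V, R_th = 85.71 Ω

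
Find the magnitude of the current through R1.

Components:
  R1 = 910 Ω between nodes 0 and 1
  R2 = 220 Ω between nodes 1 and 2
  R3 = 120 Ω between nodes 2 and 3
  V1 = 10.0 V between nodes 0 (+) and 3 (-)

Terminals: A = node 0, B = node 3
Nodal analysis, taking node 3 as the 0 V reference.
Source V1 fixes V_0 = 10 V.
KCL at each unknown node (sum of currents leaving = 0; resistances in Ω):
  Node 1: (V_1 - 10)/910 + (V_1 - V_2)/220 = 0
  Node 2: (V_2 - V_1)/220 + (V_2 - 0)/120 = 0
Collecting terms (coefficients in siemens):
  0.005644·V_1 - 0.004545·V_2 = 0.01099
  0.01288·V_2 - 0.004545·V_1 = 0
Determinant D = (0.005644)(0.01288) - (-0.004545)(-0.004545) = 0.00005203
V_1 = [(0.01099)(0.01288) - (-0.004545)(0)]/D = 2.72 V
V_2 = [(0.005644)(0) - (0.01099)(-0.004545)]/D = 0.96 V
I_R1 = (V_0 - V_1)/R1 = (10 - 2.72)/910 = 0.008 A
|I_R1| = 0.008 A

Final answer: |I_R1| = 0.008 A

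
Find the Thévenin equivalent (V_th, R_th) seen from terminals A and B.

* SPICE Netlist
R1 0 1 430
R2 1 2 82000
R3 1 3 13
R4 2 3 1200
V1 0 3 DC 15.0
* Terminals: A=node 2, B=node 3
Step 1 — V_th is the open-circuit voltage V_A - V_B (nothing connected across the terminals).
Nodal analysis, taking node 3 as the 0 V reference.
Source V1 fixes V_0 = 15 V.
KCL at each unknown node (sum of currents leaving = 0; resistances in Ω):
  Node 1: (V_1 - 15)/430 + (V_1 - V_2)/82000 + (V_1 - 0)/13 = 0
  Node 2: (V_2 - V_1)/82000 + (V_2 - 0)/1200 = 0
Collecting terms (coefficients in siemens):
  0.07926·V_1 - 0.0000122·V_2 = 0.03488
  0.0008455·V_2 - 0.0000122·V_1 = 0
Determinant D = (0.07926)(0.0008455) - (-0.0000122)(-0.0000122) = 0.00006702
V_1 = [(0.03488)(0.0008455) - (-0.0000122)(0)]/D = 0.4401 V
V_2 = [(0.07926)(0) - (0.03488)(-0.0000122)]/D = 0.006348 V
V_th = V_2 - V_3 = 0.006348 - 0 = 0.006348 V
Step 2 — R_th: zero the source — replace V1 by a short circuit (node 3 merges into node 0) — and find the resistance seen between A (node 2) and B (node 0).
Reduce the network between node 2 (A) and node 0 (B) by series/parallel combination:
  Rp1 = R1 ‖ R3 (parallel, both between nodes 0 and 1) = 1/(1/430 + 1/13) = 12.62 Ω
  Rs1 = R2 + Rp1 (series, joined only at node 1) = 82000 + 12.62 = 82010 Ω
  Rp2 = R4 ‖ Rs1 (parallel, both between nodes 0 and 2) = 1/(1/1200 + 1/82010) = 1183 Ω
R_th = 1.183 kΩ

Final answer: V_th = 0.006348 V, R_th = 1.183 kΩ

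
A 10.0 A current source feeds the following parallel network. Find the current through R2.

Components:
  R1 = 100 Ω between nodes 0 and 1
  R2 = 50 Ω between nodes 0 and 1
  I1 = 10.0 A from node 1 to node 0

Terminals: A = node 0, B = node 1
All resistors sit directly between nodes 0 and 1, so they are in parallel and share one voltage V; the full source current 10 A splits among them.
1/R_par = 1/100 + 1/50 = 0.03 S  =>  R_par = 33.33 Ω
V = I × R_par = 10 × 33.33 = 333.3 V
I_R2 = V/R2 = 333.3/50 = 6.667 A

Final answer: 6.667 A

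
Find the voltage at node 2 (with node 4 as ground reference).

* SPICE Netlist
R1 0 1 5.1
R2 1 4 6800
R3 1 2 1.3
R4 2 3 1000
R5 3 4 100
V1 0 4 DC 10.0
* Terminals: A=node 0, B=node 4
Nodal analysis, taking node 4 as the 0 V reference.
Source V1 fixes V_0 = 10 V.
KCL at each unknown node (sum of currents leaving = 0; resistances in Ω):
  Node 1: (V_1 - 10)/5.1 + (V_1 - 0)/6800 + (V_1 - V_2)/1.3 = 0
  Node 2: (V_2 - V_1)/1.3 + (V_2 - V_3)/1000 = 0
  Node 3: (V_3 - V_2)/1000 + (V_3 - 0)/100 = 0
Collecting terms (coefficients in siemens):
  0.9655·V_1 - 0.7692·V_2 = 1.961
  0.7702·V_2 - 0.7692·V_1 - 0.001·V_3 = 0
  0.011·V_3 - 0.001·V_2 = 0
Solving these 3 simultaneous equations (Gaussian elimination) gives:
  V_1 = 9.946 V, V_2 = 9.935 V, V_3 = 0.9032 V
The requested potential is V_2 = 9.935 V.

Final answer: V_2 = 9.935 V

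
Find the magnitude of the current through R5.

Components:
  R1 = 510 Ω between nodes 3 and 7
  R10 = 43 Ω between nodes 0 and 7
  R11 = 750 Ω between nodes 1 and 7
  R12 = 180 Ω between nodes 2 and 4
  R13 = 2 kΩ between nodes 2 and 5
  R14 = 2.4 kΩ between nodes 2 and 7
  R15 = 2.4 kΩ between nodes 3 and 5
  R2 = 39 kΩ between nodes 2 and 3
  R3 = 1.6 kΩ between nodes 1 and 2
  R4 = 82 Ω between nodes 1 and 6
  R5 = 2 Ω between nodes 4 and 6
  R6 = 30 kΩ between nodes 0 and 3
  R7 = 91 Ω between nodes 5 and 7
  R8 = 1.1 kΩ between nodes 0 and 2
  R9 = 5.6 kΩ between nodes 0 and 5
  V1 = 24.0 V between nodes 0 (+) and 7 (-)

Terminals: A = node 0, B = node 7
Nodal analysis, taking node 7 as the 0 V reference.
Source V1 fixes V_0 = 24 V.
KCL at each unknown node (sum of currents leaving = 0; resistances in Ω):
  Node 1: (V_1 - V_2)/1600 + (V_1 - V_6)/82 + (V_1 - 0)/750 = 0
  Node 2: (V_2 - V_3)/39000 + (V_2 - V_1)/1600 + (V_2 - 24)/1100 + (V_2 - V_4)/180 + (V_2 - V_5)/2000 + (V_2 - 0)/2400 = 0
  Node 3: (V_3 - 0)/510 + (V_3 - V_2)/39000 + (V_3 - 24)/30000 + (V_3 - V_5)/2400 = 0
  Node 4: (V_4 - V_6)/2 + (V_4 - V_2)/180 = 0
  Node 5: (V_5 - 0)/91 + (V_5 - 24)/5600 + (V_5 - V_2)/2000 + (V_5 - V_3)/2400 = 0
  Node 6: (V_6 - V_1)/82 + (V_6 - V_4)/2 = 0
Collecting terms (coefficients in siemens):
  0.01415·V_1 - 0.000625·V_2 - 0.0122·V_6 = 0
  0.008032·V_2 - 0.000625·V_1 - 0.00002564·V_3 - 0.005556·V_4 - 0.0005·V_5 = 0.02182
  0.002436·V_3 - 0.00002564·V_2 - 0.0004167·V_5 = 0.0008
  0.5056·V_4 - 0.005556·V_2 - 0.5·V_6 = 0
  0.01208·V_5 - 0.0005·V_2 - 0.0004167·V_3 = 0.004286
  0.5122·V_6 - 0.0122·V_1 - 0.5·V_4 = 0
Solving these 6 simultaneous equations (Gaussian elimination) gives:
  V_1 = 5.923 V, V_2 = 7.713 V, V_3 = 0.5279 V, V_4 = 6.493 V
  V_5 = 0.692 V, V_6 = 6.479 V
I_R5 = (V_4 - V_6)/R5 = (6.493 - 6.479)/2 = 0.006779 A
|I_R5| = 0.006779 A

Final answer: |I_R5| = 0.006779 A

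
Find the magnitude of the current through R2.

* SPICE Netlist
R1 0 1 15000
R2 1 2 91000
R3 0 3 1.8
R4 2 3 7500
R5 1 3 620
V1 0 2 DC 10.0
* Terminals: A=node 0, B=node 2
Nodal analysis, taking node 2 as the 0 V reference.
Source V1 fixes V_0 = 10 V.
KCL at each unknown node (sum of currents leaving = 0; resistances in Ω):
  Node 1: (V_1 - 10)/15000 + (V_1 - 0)/91000 + (V_1 - V_3)/620 = 0
  Node 3: (V_3 - 10)/1.8 + (V_3 - 0)/7500 + (V_3 - V_1)/620 = 0
Collecting terms (coefficients in siemens):
  0.001691·V_1 - 0.001613·V_3 = 0.0006667
  0.5573·V_3 - 0.001613·V_1 = 5.556
Determinant D = (0.001691)(0.5573) - (-0.001613)(-0.001613) = 0.0009396
V_1 = [(0.0006667)(0.5573) - (-0.001613)(5.556)]/D = 9.933 V
V_3 = [(0.001691)(5.556) - (0.0006667)(-0.001613)]/D = 9.997 V
I_R2 = (V_1 - V_2)/R2 = (9.933 - 0)/91000 = 0.0001091 A
|I_R2| = 0.0001091 A

Final answer: |I_R2| = 0.0001091 A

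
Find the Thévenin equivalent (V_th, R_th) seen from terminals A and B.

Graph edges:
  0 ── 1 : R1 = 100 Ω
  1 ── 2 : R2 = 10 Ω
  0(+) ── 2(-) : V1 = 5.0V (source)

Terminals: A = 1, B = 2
Step 1 — V_th is the open-circuit voltage V_A - V_B (nothing connected across the terminals).
Nodal analysis, taking node 2 as the 0 V reference.
Source V1 fixes V_0 = 5 V.
KCL at each unknown node (sum of currents leaving = 0; resistances in Ω):
  Node 1: (V_1 - 5)/100 + (V_1 - 0)/10 = 0
Collecting terms: 0.11 × V_1 = 0.05  =>  V_1 = 0.4545 V
V_th = V_1 - V_2 = 0.4545 - 0 = 0.4545 V
Step 2 — R_th: zero the source — replace V1 by a short circuit (node 2 merges into node 0) — and find the resistance seen between A (node 1) and B (node 0).
Reduce the network between node 1 (A) and node 0 (B) by series/parallel combination:
  Rp1 = R1 ‖ R2 (parallel, both between nodes 0 and 1) = 1/(1/100 + 1/10) = 9.091 Ω
R_th = 9.091 Ω

Final answer: V_th = 0.4545 V, R_th = 9.091 Ω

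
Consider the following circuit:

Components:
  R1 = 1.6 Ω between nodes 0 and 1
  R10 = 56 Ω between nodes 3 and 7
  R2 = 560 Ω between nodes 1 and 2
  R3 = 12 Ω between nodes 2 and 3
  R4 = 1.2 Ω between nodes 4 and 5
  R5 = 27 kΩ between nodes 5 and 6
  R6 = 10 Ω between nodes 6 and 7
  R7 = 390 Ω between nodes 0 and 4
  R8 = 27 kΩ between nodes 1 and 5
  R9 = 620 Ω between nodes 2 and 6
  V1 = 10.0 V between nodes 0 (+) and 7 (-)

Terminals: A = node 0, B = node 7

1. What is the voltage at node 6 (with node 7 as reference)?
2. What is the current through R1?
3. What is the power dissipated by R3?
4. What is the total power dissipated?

Nodal analysis, taking node 7 as the 0 V reference.
Source V1 fixes V_0 = 10 V.
KCL at each unknown node (sum of currents leaving = 0; resistances in Ω):
  Node 1: (V_1 - 10)/1.6 + (V_1 - V_2)/560 + (V_1 - V_5)/27000 = 0
  Node 2: (V_2 - V_1)/560 + (V_2 - V_3)/12 + (V_2 - V_6)/620 = 0
  Node 3: (V_3 - V_2)/12 + (V_3 - 0)/56 = 0
  Node 4: (V_4 - V_5)/1.2 + (V_4 - 10)/390 = 0
  Node 5: (V_5 - V_4)/1.2 + (V_5 - V_6)/27000 + (V_5 - V_1)/27000 = 0
  Node 6: (V_6 - V_5)/27000 + (V_6 - 0)/10 + (V_6 - V_2)/620 = 0
Collecting terms (coefficients in siemens):
  0.6268·V_1 - 0.001786·V_2 - 0.00003704·V_5 = 6.25
  0.08673·V_2 - 0.001786·V_1 - 0.08333·V_3 - 0.001613·V_6 = 0
  0.1012·V_3 - 0.08333·V_2 = 0
  0.8359·V_4 - 0.8333·V_5 = 0.02564
  0.8334·V_5 - 0.00003704·V_1 - 0.8333·V_4 - 0.00003704·V_6 = 0
  0.1016·V_6 - 0.001613·V_2 - 0.00003704·V_5 = 0
Solving these 6 simultaneous equations (Gaussian elimination) gives:
  V_1 = 9.974 V, V_2 = 0.9855 V, V_3 = 0.8116 V, V_4 = 9.86 V
  V_5 = 9.859 V, V_6 = 0.01923 V
Part 1:
  Read off the nodal solution: V_6 = 0.01923 V
Part 2:
  I_R1 = (V_0 - V_1)/R1 = (10 - 9.974)/1.6 = 0.01606 A
  Magnitude: I_R1 = 0.01606 A
Part 3:
  I_R3 = (V_2 - V_3)/R3 = (0.9855 - 0.8116)/12 = 0.01449 A
  P_R3 = I_R3² × R3 = (0.01449)² × 12 = 0.002521 W
Part 4:
  Power in each resistor, P = (ΔV)²/R:
    P_R1 = (10 - 9.974)²/1.6 = 0.0004125 W
    P_R2 = (9.974 - 0.9855)²/560 = 0.1443 W
    P_R3 = (0.9855 - 0.8116)²/12 = 0.002521 W
    P_R4 = (9.86 - 9.859)²/1.2 = 0.0000001557 W
    P_R5 = (9.859 - 0.01923)²/27000 = 0.003586 W
    P_R6 = (0.01923 - 0)²/10 = 0.00003698 W
    P_R7 = (10 - 9.86)²/390 = 0.00005059 W
    P_R8 = (9.974 - 9.859)²/27000 = 0.0000004916 W
    P_R9 = (0.9855 - 0.01923)²/620 = 0.001506 W
    P_R10 = (0.8116 - 0)²/56 = 0.01176 W
  P_total = P_R1 + P_R2 + P_R3 + P_R4 + P_R5 + P_R6 + P_R7 + P_R8 + P_R9 + P_R10 = 0.1642 W

Final answers:
1. V_6 = 0.01923 V
2. I_R1 = 0.01606 A
3. P_R3 = 0.002521 W
4. P_total = 0.1642 W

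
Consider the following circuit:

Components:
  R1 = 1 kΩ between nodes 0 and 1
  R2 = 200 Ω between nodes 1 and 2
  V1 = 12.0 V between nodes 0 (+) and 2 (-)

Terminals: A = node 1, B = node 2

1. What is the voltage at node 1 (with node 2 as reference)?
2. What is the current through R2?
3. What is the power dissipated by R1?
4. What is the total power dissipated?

Nodal analysis, taking node 2 as the 0 V reference.
Source V1 fixes V_0 = 12 V.
KCL at each unknown node (sum of currents leaving = 0; resistances in Ω):
  Node 1: (V_1 - 12)/1000 + (V_1 - 0)/200 = 0
Collecting terms: 0.006 × V_1 = 0.012  =>  V_1 = 2 V
Part 1:
  Read off the nodal solution: V_1 = 2 V
Part 2:
  I_R2 = (V_1 - V_2)/R2 = (2 - 0)/200 = 0.01 A
  Magnitude: I_R2 = 0.01 A
Part 3:
  I_R1 = (V_0 - V_1)/R1 = (12 - 2)/1000 = 0.01 A
  P_R1 = I_R1² × R1 = (0.01)² × 1000 = 0.1 W
Part 4:
  Power in each resistor, P = (ΔV)²/R:
    P_R1 = (12 - 2)²/1000 = 0.1 W
    P_R2 = (2 - 0)²/200 = 0.02 W
  P_total = P_R1 + P_R2 = 0.12 W

Final answers:
1. V_1 = 2 V
2. I_R2 = 0.01 A
3. P_R1 = 0.1 W
4. P_total = 0.12 W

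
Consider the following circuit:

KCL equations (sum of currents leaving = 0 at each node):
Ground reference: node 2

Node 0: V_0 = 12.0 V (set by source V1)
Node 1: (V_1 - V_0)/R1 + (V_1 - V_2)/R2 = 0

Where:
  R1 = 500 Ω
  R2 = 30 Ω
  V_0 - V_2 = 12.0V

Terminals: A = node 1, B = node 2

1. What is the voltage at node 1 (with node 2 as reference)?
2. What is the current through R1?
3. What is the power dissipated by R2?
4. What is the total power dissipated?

Nodal analysis, taking node 2 as the 0 V reference.
Source V1 fixes V_0 = 12 V.
KCL at each unknown node (sum of currents leaving = 0; resistances in Ω):
  Node 1: (V_1 - 12)/500 + (V_1 - 0)/30 = 0
Collecting terms: 0.03533 × V_1 = 0.024  =>  V_1 = 0.6792 V
Part 1:
  Read off the nodal solution: V_1 = 0.6792 V
Part 2:
  I_R1 = (V_0 - V_1)/R1 = (12 - 0.6792)/500 = 0.02264 A
  Magnitude: I_R1 = 0.02264 A
Part 3:
  I_R2 = (V_1 - V_2)/R2 = (0.6792 - 0)/30 = 0.02264 A
  P_R2 = I_R2² × R2 = (0.02264)² × 30 = 0.01538 W
Part 4:
  Power in each resistor, P = (ΔV)²/R:
    P_R1 = (12 - 0.6792)²/500 = 0.2563 W
    P_R2 = (0.6792 - 0)²/30 = 0.01538 W
  P_total = P_R1 + P_R2 = 0.2717 W

Final answers:
1. V_1 = 0.6792 V
2. I_R1 = 0.02264 A
3. P_R2 = 0.01538 W
4. P_total = 0.2717 W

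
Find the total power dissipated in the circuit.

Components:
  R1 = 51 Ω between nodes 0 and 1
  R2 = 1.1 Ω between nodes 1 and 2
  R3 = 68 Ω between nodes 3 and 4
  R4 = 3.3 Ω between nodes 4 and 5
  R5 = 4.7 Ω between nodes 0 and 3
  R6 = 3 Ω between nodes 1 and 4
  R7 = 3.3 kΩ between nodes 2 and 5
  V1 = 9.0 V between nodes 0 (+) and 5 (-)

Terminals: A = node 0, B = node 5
Nodal analysis, taking node 5 as the 0 V reference.
Source V1 fixes V_0 = 9 V.
KCL at each unknown node (sum of currents leaving = 0; resistances in Ω):
  Node 1: (V_1 - 9)/51 + (V_1 - V_2)/1.1 + (V_1 - V_4)/3 = 0
  Node 2: (V_2 - V_1)/1.1 + (V_2 - 0)/3300 = 0
  Node 3: (V_3 - V_4)/68 + (V_3 - 9)/4.7 = 0
  Node 4: (V_4 - V_3)/68 + (V_4 - 0)/3.3 + (V_4 - V_1)/3 = 0
Collecting terms (coefficients in siemens):
  1.262·V_1 - 0.9091·V_2 - 0.3333·V_4 = 0.1765
  0.9094·V_2 - 0.9091·V_1 = 0
  0.2275·V_3 - 0.01471·V_4 = 1.915
  0.6511·V_4 - 0.3333·V_1 - 0.01471·V_3 = 0
Solving these 4 simultaneous equations (Gaussian elimination) gives:
  V_1 = 1.316 V, V_2 = 1.316 V, V_3 = 8.474 V, V_4 = 0.8651 V
Power in each resistor, P = (ΔV)²/R:
  P_R1 = (9 - 1.316)²/51 = 1.158 W
  P_R2 = (1.316 - 1.316)²/1.1 = 0.0000001748 W
  P_R3 = (8.474 - 0.8651)²/68 = 0.8514 W
  P_R4 = (0.8651 - 0)²/3.3 = 0.2268 W
  P_R5 = (9 - 8.474)²/4.7 = 0.05885 W
  P_R6 = (1.316 - 0.8651)²/3 = 0.06774 W
  P_R7 = (1.316 - 0)²/3300 = 0.0005244 W
P_total = P_R1 + P_R2 + P_R3 + P_R4 + P_R5 + P_R6 + P_R7 = 2.363 W

Final answer: 2.363 W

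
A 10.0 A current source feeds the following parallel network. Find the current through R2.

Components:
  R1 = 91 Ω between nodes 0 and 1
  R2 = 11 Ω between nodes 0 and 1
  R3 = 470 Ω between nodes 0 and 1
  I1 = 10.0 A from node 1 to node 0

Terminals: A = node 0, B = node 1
All resistors sit directly between nodes 0 and 1, so they are in parallel and share one voltage V; the full source current 10 A splits among them.
1/R_par = 1/91 + 1/11 + 1/470 = 0.104 S  =>  R_par = 9.613 Ω
V = I × R_par = 10 × 9.613 = 96.13 V
I_R2 = V/R2 = 96.13/11 = 8.739 A

Final answer: 8.739 A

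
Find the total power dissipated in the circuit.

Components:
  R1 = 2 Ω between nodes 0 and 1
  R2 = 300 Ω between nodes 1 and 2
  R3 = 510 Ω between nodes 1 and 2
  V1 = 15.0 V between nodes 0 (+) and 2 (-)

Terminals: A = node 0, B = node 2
Nodal analysis, taking node 2 as the 0 V reference.
Source V1 fixes V_0 = 15 V.
KCL at each unknown node (sum of currents leaving = 0; resistances in Ω):
  Node 1: (V_1 - 15)/2 + (V_1 - 0)/300 + (V_1 - 0)/510 = 0
Collecting terms: 0.5053 × V_1 = 7.5  =>  V_1 = 14.84 V
Power in each resistor, P = (ΔV)²/R:
  P_R1 = (15 - 14.84)²/2 = 0.01235 W
  P_R2 = (14.84 - 0)²/300 = 0.7344 W
  P_R3 = (14.84 - 0)²/510 = 0.432 W
P_total = P_R1 + P_R2 + P_R3 = 1.179 W

Final answer: 1.179 W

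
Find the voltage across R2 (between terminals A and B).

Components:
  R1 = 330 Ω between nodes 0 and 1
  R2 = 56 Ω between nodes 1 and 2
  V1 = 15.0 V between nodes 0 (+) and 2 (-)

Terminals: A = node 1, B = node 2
R1 and R2 are in series across V1 (node 0 → node 1 → node 2), and the output A–B is taken across R2, so this is a voltage divider.
Series current: I = V1/(R1 + R2) = 15/(330 + 56) = 15/386 = 0.03886 A
V_R2 = I × R2 = V1 × R2/(R1 + R2) = 15 × 56/386 = 2.176 V

Final answer: 2.176 V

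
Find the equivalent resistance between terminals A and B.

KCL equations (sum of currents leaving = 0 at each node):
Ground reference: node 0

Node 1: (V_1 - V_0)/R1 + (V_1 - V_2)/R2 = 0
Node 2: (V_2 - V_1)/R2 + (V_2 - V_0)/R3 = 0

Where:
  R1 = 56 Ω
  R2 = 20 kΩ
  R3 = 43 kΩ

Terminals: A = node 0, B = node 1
Reduce the network between node 0 (A) and node 1 (B) by series/parallel combination:
  Rs1 = R3 + R2 (series, joined only at node 2) = 43000 + 20000 = 63000 Ω
  Rp1 = R1 ‖ Rs1 (parallel, both between nodes 0 and 1) = 1/(1/56 + 1/63000) = 55.95 Ω
R_eq = 55.95 Ω

Final answer: 55.95 Ω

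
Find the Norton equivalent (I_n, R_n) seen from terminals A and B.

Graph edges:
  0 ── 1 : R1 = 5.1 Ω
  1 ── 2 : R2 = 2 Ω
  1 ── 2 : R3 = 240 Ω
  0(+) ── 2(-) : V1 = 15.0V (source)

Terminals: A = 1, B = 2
Find the Thévenin equivalent first; then I_n = V_th/R_th and R_n = R_th.
Step 1 — V_th is the open-circuit voltage V_A - V_B (nothing connected across the terminals).
Nodal analysis, taking node 2 as the 0 V reference.
Source V1 fixes V_0 = 15 V.
KCL at each unknown node (sum of currents leaving = 0; resistances in Ω):
  Node 1: (V_1 - 15)/5.1 + (V_1 - 0)/2 + (V_1 - 0)/240 = 0
Collecting terms: 0.7002 × V_1 = 2.941  =>  V_1 = 4.2 V
V_th = V_1 - V_2 = 4.2 - 0 = 4.2 V
Step 2 — R_th: zero the source — replace V1 by a short circuit (node 2 merges into node 0) — and find the resistance seen between A (node 1) and B (node 0).
Reduce the network between node 1 (A) and node 0 (B) by series/parallel combination:
  Rp1 = R1 ‖ R2 ‖ R3 (parallel, all between nodes 0 and 1) = 1/(1/5.1 + 1/2 + 1/240) = 1.428 Ω
R_th = 1.428 Ω
I_n = V_th/R_th = 4.2/1.428 = 2.941 A, and R_n = R_th = 1.428 Ω

Final answer: I_n = 2.941 A, R_n = 1.428 Ω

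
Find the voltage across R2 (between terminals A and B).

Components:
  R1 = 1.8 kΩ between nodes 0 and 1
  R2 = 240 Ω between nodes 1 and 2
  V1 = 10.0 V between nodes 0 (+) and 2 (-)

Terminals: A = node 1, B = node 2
R1 and R2 are in series across V1 (node 0 → node 1 → node 2), and the output A–B is taken across R2, so this is a voltage divider.
Series current: I = V1/(R1 + R2) = 10/(1800 + 240) = 10/2040 = 0.004902 A
V_R2 = I × R2 = V1 × R2/(R1 + R2) = 10 × 240/2040 = 1.176 V

Final answer: 1.176 V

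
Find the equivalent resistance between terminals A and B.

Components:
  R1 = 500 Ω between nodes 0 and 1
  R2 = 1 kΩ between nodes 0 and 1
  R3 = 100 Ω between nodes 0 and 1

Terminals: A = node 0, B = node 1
Reduce the network between node 0 (A) and node 1 (B) by series/parallel combination:
  Rp1 = R1 ‖ R2 ‖ R3 (parallel, all between nodes 0 and 1) = 1/(1/500 + 1/1000 + 1/100) = 76.92 Ω
R_eq = 76.92 Ω

Final answer: 76.92 Ω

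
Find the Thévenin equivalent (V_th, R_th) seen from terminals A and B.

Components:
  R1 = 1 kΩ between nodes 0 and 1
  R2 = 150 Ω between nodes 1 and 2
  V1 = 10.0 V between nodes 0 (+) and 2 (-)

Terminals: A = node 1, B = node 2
Step 1 — V_th is the open-circuit voltage V_A - V_B (nothing connected across the terminals).
Nodal analysis, taking node 2 as the 0 V reference.
Source V1 fixes V_0 = 10 V.
KCL at each unknown node (sum of currents leaving = 0; resistances in Ω):
  Node 1: (V_1 - 10)/1000 + (V_1 - 0)/150 = 0
Collecting terms: 0.007667 × V_1 = 0.01  =>  V_1 = 1.304 V
V_th = V_1 - V_2 = 1.304 - 0 = 1.304 V
Step 2 — R_th: zero the source — replace V1 by a short circuit (node 2 merges into node 0) — and find the resistance seen between A (node 1) and B (node 0).
Reduce the network between node 1 (A) and node 0 (B) by series/parallel combination:
  Rp1 = R1 ‖ R2 (parallel, both between nodes 0 and 1) = 1/(1/1000 + 1/150) = 130.4 Ω
R_th = 130.4 Ω

Final answer: V_th = 1.304 V, R_th = 130.4 Ω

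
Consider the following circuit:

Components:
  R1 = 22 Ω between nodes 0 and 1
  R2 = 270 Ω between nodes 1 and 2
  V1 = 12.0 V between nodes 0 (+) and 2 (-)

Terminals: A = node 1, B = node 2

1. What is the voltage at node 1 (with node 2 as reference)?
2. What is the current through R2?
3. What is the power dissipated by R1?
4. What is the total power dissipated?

Nodal analysis, taking node 2 as the 0 V reference.
Source V1 fixes V_0 = 12 V.
KCL at each unknown node (sum of currents leaving = 0; resistances in Ω):
  Node 1: (V_1 - 12)/22 + (V_1 - 0)/270 = 0
Collecting terms: 0.04916 × V_1 = 0.5455  =>  V_1 = 11.1 V
Part 1:
  Read off the nodal solution: V_1 = 11.1 V
Part 2:
  I_R2 = (V_1 - V_2)/R2 = (11.1 - 0)/270 = 0.0411 A
  Magnitude: I_R2 = 0.0411 A
Part 3:
  I_R1 = (V_0 - V_1)/R1 = (12 - 11.1)/22 = 0.0411 A
  P_R1 = I_R1² × R1 = (0.0411)² × 22 = 0.03716 W
Part 4:
  Power in each resistor, P = (ΔV)²/R:
    P_R1 = (12 - 11.1)²/22 = 0.03716 W
    P_R2 = (11.1 - 0)²/270 = 0.456 W
  P_total = P_R1 + P_R2 = 0.4932 W

Final answers:
1. V_1 = 11.1 V
2. I_R2 = 0.0411 A
3. P_R1 = 0.03716 W
4. P_total = 0.4932 W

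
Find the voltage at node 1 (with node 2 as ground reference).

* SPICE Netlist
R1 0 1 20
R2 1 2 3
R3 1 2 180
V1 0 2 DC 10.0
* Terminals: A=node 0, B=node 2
Nodal analysis, taking node 2 as the 0 V reference.
Source V1 fixes V_0 = 10 V.
KCL at each unknown node (sum of currents leaving = 0; resistances in Ω):
  Node 1: (V_1 - 10)/20 + (V_1 - 0)/3 + (V_1 - 0)/180 = 0
Collecting terms: 0.3889 × V_1 = 0.5  =>  V_1 = 1.286 V
The requested potential is V_1 = 1.286 V.

Final answer: V_1 = 1.286 V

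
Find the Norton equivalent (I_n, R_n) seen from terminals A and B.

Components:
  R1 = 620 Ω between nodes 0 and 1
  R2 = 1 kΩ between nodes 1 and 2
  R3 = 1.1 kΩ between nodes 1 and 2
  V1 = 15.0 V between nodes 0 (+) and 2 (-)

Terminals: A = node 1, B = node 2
Find the Thévenin equivalent first; then I_n = V_th/R_th and R_n = R_th.
Step 1 — V_th is the open-circuit voltage V_A - V_B (nothing connected across the terminals).
Nodal analysis, taking node 2 as the 0 V reference.
Source V1 fixes V_0 = 15 V.
KCL at each unknown node (sum of currents leaving = 0; resistances in Ω):
  Node 1: (V_1 - 15)/620 + (V_1 - 0)/1000 + (V_1 - 0)/1100 = 0
Collecting terms: 0.003522 × V_1 = 0.02419  =>  V_1 = 6.869 V
V_th = V_1 - V_2 = 6.869 - 0 = 6.869 V
Step 2 — R_th: zero the source — replace V1 by a short circuit (node 2 merges into node 0) — and find the resistance seen between A (node 1) and B (node 0).
Reduce the network between node 1 (A) and node 0 (B) by series/parallel combination:
  Rp1 = R1 ‖ R2 ‖ R3 (parallel, all between nodes 0 and 1) = 1/(1/620 + 1/1000 + 1/1100) = 283.9 Ω
R_th = 283.9 Ω
I_n = V_th/R_th = 6.869/283.9 = 0.02419 A, and R_n = R_th = 283.9 Ω

Final answer: I_n = 0.02419 A, R_n = 283.9 Ω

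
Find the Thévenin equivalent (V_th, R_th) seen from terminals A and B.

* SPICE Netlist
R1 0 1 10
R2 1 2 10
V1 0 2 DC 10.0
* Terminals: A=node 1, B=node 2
Step 1 — V_th is the open-circuit voltage V_A - V_B (nothing connected across the terminals).
Nodal analysis, taking node 2 as the 0 V reference.
Source V1 fixes V_0 = 10 V.
KCL at each unknown node (sum of currents leaving = 0; resistances in Ω):
  Node 1: (V_1 - 10)/10 + (V_1 - 0)/10 = 0
Collecting terms: 0.2 × V_1 = 1  =>  V_1 = 5 V
V_th = V_1 - V_2 = 5 - 0 = 5 V
Step 2 — R_th: zero the source — replace V1 by a short circuit (node 2 merges into node 0) — and find the resistance seen between A (node 1) and B (node 0).
Reduce the network between node 1 (A) and node 0 (B) by series/parallel combination:
  Rp1 = R1 ‖ R2 (parallel, both between nodes 0 and 1) = 1/(1/10 + 1/10) = 5 Ω
R_th = 5 Ω

Final answer: V_th = 5 V, R_th = 5 Ω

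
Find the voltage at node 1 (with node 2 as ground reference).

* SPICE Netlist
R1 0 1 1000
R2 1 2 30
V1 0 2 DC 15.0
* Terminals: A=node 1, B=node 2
Nodal analysis, taking node 2 as the 0 V reference.
Source V1 fixes V_0 = 15 V.
KCL at each unknown node (sum of currents leaving = 0; resistances in Ω):
  Node 1: (V_1 - 15)/1000 + (V_1 - 0)/30 = 0
Collecting terms: 0.03433 × V_1 = 0.015  =>  V_1 = 0.4369 V
The requested potential is V_1 = 0.4369 V.

Final answer: V_1 = 0.4369 V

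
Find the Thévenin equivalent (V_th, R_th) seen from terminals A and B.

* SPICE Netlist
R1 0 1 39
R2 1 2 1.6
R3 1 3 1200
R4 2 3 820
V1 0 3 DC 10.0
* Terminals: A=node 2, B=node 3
Step 1 — V_th is the open-circuit voltage V_A - V_B (nothing connected across the terminals).
Nodal analysis, taking node 3 as the 0 V reference.
Source V1 fixes V_0 = 10 V.
KCL at each unknown node (sum of currents leaving = 0; resistances in Ω):
  Node 1: (V_1 - 10)/39 + (V_1 - V_2)/1.6 + (V_1 - 0)/1200 = 0
  Node 2: (V_2 - V_1)/1.6 + (V_2 - 0)/820 = 0
Collecting terms (coefficients in siemens):
  0.6515·V_1 - 0.625·V_2 = 0.2564
  0.6262·V_2 - 0.625·V_1 = 0
Determinant D = (0.6515)(0.6262) - (-0.625)(-0.625) = 0.01734
V_1 = [(0.2564)(0.6262) - (-0.625)(0)]/D = 9.26 V
V_2 = [(0.6515)(0) - (0.2564)(-0.625)]/D = 9.241 V
V_th = V_2 - V_3 = 9.241 - 0 = 9.241 V
Step 2 — R_th: zero the source — replace V1 by a short circuit (node 3 merges into node 0) — and find the resistance seen between A (node 2) and B (node 0).
Reduce the network between node 2 (A) and node 0 (B) by series/parallel combination:
  Rp1 = R1 ‖ R3 (parallel, both between nodes 0 and 1) = 1/(1/39 + 1/1200) = 37.77 Ω
  Rs1 = R2 + Rp1 (series, joined only at node 1) = 1.6 + 37.77 = 39.37 Ω
  Rp2 = R4 ‖ Rs1 (parallel, both between nodes 0 and 2) = 1/(1/820 + 1/39.37) = 37.57 Ω
R_th = 37.57 Ω

Final answer: V_th = 9.241 V, R_th = 37.57 Ω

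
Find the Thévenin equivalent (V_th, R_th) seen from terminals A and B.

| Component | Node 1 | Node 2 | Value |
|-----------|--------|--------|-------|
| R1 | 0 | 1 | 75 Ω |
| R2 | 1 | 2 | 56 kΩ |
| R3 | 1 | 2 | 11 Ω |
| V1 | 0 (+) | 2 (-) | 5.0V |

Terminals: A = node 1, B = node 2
Step 1 — V_th is the open-circuit voltage V_A - V_B (nothing connected across the terminals).
Nodal analysis, taking node 2 as the 0 V reference.
Source V1 fixes V_0 = 5 V.
KCL at each unknown node (sum of currents leaving = 0; resistances in Ω):
  Node 1: (V_1 - 5)/75 + (V_1 - 0)/56000 + (V_1 - 0)/11 = 0
Collecting terms: 0.1043 × V_1 = 0.06667  =>  V_1 = 0.6394 V
V_th = V_1 - V_2 = 0.6394 - 0 = 0.6394 V
Step 2 — R_th: zero the source — replace V1 by a short circuit (node 2 merges into node 0) — and find the resistance seen between A (node 1) and B (node 0).
Reduce the network between node 1 (A) and node 0 (B) by series/parallel combination:
  Rp1 = R1 ‖ R2 ‖ R3 (parallel, all between nodes 0 and 1) = 1/(1/75 + 1/56000 + 1/11) = 9.591 Ω
R_th = 9.591 Ω

Final answer: V_th = 0.6394 V, R_th = 9.591 Ω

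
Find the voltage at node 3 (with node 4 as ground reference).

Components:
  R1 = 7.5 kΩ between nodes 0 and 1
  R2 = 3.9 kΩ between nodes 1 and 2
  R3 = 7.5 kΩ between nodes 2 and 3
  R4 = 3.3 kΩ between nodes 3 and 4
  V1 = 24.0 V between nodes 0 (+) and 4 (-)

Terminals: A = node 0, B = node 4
Nodal analysis, taking node 4 as the 0 V reference.
Source V1 fixes V_0 = 24 V.
KCL at each unknown node (sum of currents leaving = 0; resistances in Ω):
  Node 1: (V_1 - 24)/7500 + (V_1 - V_2)/3900 = 0
  Node 2: (V_2 - V_1)/3900 + (V_2 - V_3)/7500 = 0
  Node 3: (V_3 - V_2)/7500 + (V_3 - 0)/3300 = 0
Collecting terms (coefficients in siemens):
  0.0003897·V_1 - 0.0002564·V_2 = 0.0032
  0.0003897·V_2 - 0.0002564·V_1 - 0.0001333·V_3 = 0
  0.0004364·V_3 - 0.0001333·V_2 = 0
Solving these 3 simultaneous equations (Gaussian elimination) gives:
  V_1 = 15.89 V, V_2 = 11.68 V, V_3 = 3.568 V
The requested potential is V_3 = 3.568 V.

Final answer: V_3 = 3.568 V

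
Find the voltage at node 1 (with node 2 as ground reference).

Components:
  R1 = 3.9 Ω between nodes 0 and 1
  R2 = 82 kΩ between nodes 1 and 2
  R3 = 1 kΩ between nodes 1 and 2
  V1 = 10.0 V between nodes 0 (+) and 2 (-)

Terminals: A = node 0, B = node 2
Nodal analysis, taking node 2 as the 0 V reference.
Source V1 fixes V_0 = 10 V.
KCL at each unknown node (sum of currents leaving = 0; resistances in Ω):
  Node 1: (V_1 - 10)/3.9 + (V_1 - 0)/82000 + (V_1 - 0)/1000 = 0
Collecting terms: 0.2574 × V_1 = 2.564  =>  V_1 = 9.961 V
The requested potential is V_1 = 9.961 V.

Final answer: V_1 = 9.961 V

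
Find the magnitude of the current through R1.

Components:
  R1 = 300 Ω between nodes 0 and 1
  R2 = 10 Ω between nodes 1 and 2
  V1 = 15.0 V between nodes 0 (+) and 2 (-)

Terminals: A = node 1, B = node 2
Nodal analysis, taking node 2 as the 0 V reference.
Source V1 fixes V_0 = 15 V.
KCL at each unknown node (sum of currents leaving = 0; resistances in Ω):
  Node 1: (V_1 - 15)/300 + (V_1 - 0)/10 = 0
Collecting terms: 0.1033 × V_1 = 0.05  =>  V_1 = 0.4839 V
I_R1 = (V_0 - V_1)/R1 = (15 - 0.4839)/300 = 0.04839 A
|I_R1| = 0.04839 A

Final answer: |I_R1| = 0.04839 A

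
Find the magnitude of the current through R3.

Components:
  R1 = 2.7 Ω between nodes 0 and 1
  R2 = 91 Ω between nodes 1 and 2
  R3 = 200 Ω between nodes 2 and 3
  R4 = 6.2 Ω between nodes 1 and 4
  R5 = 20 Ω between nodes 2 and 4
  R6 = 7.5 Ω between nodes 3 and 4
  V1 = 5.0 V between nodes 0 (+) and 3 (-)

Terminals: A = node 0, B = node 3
Nodal analysis, taking node 3 as the 0 V reference.
Source V1 fixes V_0 = 5 V.
KCL at each unknown node (sum of currents leaving = 0; resistances in Ω):
  Node 1: (V_1 - 5)/2.7 + (V_1 - V_2)/91 + (V_1 - V_4)/6.2 = 0
  Node 2: (V_2 - V_1)/91 + (V_2 - 0)/200 + (V_2 - V_4)/20 = 0
  Node 4: (V_4 - V_1)/6.2 + (V_4 - V_2)/20 + (V_4 - 0)/7.5 = 0
Collecting terms (coefficients in siemens):
  0.5426·V_1 - 0.01099·V_2 - 0.1613·V_4 = 1.852
  0.06599·V_2 - 0.01099·V_1 - 0.05·V_4 = 0
  0.3446·V_4 - 0.1613·V_1 - 0.05·V_2 = 0
Solving these 3 simultaneous equations (Gaussian elimination) gives:
  V_1 = 4.143 V, V_2 = 2.426 V, V_4 = 2.291 V
I_R3 = (V_2 - V_3)/R3 = (2.426 - 0)/200 = 0.01213 A
|I_R3| = 0.01213 A

Final answer: |I_R3| = 0.01213 A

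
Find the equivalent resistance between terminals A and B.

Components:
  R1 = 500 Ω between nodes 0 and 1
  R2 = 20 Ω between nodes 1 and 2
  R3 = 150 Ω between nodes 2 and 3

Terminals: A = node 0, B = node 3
Reduce the network between node 0 (A) and node 3 (B) by series/parallel combination:
  Rs1 = R1 + R2 (series, joined only at node 1) = 500 + 20 = 520 Ω
  Rs2 = R3 + Rs1 (series, joined only at node 2) = 150 + 520 = 670 Ω
R_eq = 670 Ω

Final answer: 670 Ω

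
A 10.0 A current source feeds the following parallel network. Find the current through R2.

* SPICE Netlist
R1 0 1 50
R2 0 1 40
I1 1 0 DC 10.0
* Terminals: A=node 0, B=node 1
All resistors sit directly between nodes 0 and 1, so they are in parallel and share one voltage V; the full source current 10 A splits among them.
1/R_par = 1/50 + 1/40 = 0.045 S  =>  R_par = 22.22 Ω
V = I × R_par = 10 × 22.22 = 222.2 V
I_R2 = V/R2 = 222.2/40 = 5.556 A

Final answer: 5.556 A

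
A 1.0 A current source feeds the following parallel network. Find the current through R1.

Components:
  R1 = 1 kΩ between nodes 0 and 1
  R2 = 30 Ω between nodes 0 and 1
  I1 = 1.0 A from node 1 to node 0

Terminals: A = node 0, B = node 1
All resistors sit directly between nodes 0 and 1, so they are in parallel and share one voltage V; the full source current 1 A splits among them.
1/R_par = 1/1000 + 1/30 = 0.03433 S  =>  R_par = 29.13 Ω
V = I × R_par = 1 × 29.13 = 29.13 V
I_R1 = V/R1 = 29.13/1000 = 0.02913 A

Final answer: 0.02913 A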